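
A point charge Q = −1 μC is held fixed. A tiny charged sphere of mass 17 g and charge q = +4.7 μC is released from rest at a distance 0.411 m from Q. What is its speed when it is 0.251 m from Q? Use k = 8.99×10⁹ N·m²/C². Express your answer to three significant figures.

Only the electrostatic force acts, so mechanical energy is conserved: ½mv² = U₁ − U₂ = kQq(1/r₁ − 1/r₂).
U₁ − U₂ = (8.99×10⁹ N·m²/C²)(-1.00×10⁻⁶ C)(4.70×10⁻⁶ C)(1/0.411 − 1/0.251) = 0.0655 J.
v = √(2·0.0655/0.0170) = 2.78 m/s.

2.78 m/s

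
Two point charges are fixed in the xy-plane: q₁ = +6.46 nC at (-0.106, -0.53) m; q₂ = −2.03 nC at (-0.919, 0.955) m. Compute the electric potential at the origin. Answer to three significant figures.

93.7 V

The total potential is the scalar sum of each charge's contribution, V = Σ kqᵢ/rᵢ.
Distances from the field point to each charge: r₁ = 0.540 m, r₂ = 1.33 m.
V = k[(6.46×10⁻⁹)/(0.540) + (-2.03×10⁻⁹)/(1.33)] = 93.7 V.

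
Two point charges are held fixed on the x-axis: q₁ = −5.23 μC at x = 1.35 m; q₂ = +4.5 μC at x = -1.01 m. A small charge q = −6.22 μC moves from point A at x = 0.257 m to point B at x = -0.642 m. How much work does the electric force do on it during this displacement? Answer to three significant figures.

0.606 J

The work done by the electric force is W_field = −ΔU = −q(V_B − V_A) = q(V_A − V_B).
At A: distances to the source charges are 1.09 m, 1.27 m; V_A = Σ kqᵢ/rᵢ = -1.11×10⁴ V.
At B: distances to the source charges are 1.99 m, 0.368 m; V_B = Σ kqᵢ/rᵢ = 8.63×10⁴ V.
ΔV = V_B − V_A = 9.74×10⁴ V.
W_field = −qΔV = −(-6.22×10⁻⁶ C)(9.74×10⁴ V) = 0.606 J.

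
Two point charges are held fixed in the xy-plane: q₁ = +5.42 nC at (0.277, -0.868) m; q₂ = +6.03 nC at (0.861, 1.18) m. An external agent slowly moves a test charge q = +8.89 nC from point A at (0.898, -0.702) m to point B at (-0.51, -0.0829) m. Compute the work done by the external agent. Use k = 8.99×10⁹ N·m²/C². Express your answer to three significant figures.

For quasistatic motion the external work equals the change in potential energy: W_ext = qΔV = q(V_B − V_A).
At A: distances to the source charges are 0.643 m, 1.88 m; V_A = Σ kqᵢ/rᵢ = 105 V.
At B: distances to the source charges are 1.11 m, 1.86 m; V_B = Σ kqᵢ/rᵢ = 72.9 V.
ΔV = V_B − V_A = -31.7 V.
W_ext = qΔV = (8.89×10⁻⁹ C)(-31.7 V) = -2.82×10⁻⁷ J.

-2.82×10⁻⁷ J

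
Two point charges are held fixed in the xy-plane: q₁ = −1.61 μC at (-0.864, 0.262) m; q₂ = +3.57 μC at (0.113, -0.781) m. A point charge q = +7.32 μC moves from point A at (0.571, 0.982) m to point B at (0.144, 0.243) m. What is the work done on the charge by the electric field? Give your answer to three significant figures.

The work done by the electric force is W_field = −ΔU = −q(V_B − V_A) = q(V_A − V_B).
At A: distances to the source charges are 1.61 m, 1.82 m; V_A = Σ kqᵢ/rᵢ = 8600 V.
At B: distances to the source charges are 1.01 m, 1.02 m; V_B = Σ kqᵢ/rᵢ = 1.70×10⁴ V.
ΔV = V_B − V_A = 8370 V.
W_field = −qΔV = −(7.32×10⁻⁶ C)(8370 V) = -0.0612 J.

-0.0612 J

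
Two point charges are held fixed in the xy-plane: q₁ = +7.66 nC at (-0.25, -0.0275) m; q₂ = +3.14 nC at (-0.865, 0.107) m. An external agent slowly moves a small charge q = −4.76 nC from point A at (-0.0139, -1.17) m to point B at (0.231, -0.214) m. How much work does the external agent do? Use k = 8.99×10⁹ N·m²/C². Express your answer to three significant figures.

For quasistatic motion the external work equals the change in potential energy: W_ext = qΔV = q(V_B − V_A).
At A: distances to the source charges are 1.17 m, 1.53 m; V_A = Σ kqᵢ/rᵢ = 77.4 V.
At B: distances to the source charges are 0.516 m, 1.14 m; V_B = Σ kqᵢ/rᵢ = 158 V.
ΔV = V_B − V_A = 80.8 V.
W_ext = qΔV = (-4.76×10⁻⁹ C)(80.8 V) = -3.85×10⁻⁷ J.

-3.85×10⁻⁷ J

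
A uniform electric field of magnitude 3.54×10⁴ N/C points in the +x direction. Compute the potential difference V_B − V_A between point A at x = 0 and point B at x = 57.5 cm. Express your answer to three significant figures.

In a uniform field, potential decreases in the direction of E: V_B − V_A = −E·Δx.
V_B − V_A = −(3.54×10⁴ V/m)(0.575 m) = -2.04×10⁴ V.

-2.04×10⁴ V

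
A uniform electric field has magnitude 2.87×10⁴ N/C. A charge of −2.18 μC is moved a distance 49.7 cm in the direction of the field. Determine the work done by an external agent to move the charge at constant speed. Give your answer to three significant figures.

The potential change for a displacement 49.7 cm in the direction of the field is ΔV = −Ed = -1.43×10⁴ V.
W_ext = qΔV = 0.0311 J.

0.0311 J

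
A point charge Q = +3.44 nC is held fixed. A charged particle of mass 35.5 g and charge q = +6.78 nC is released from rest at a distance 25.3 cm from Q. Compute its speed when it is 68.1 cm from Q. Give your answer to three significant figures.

5.42×10⁻³ m/s

Only the electrostatic force acts, so mechanical energy is conserved: ½mv² = U₁ − U₂ = kQq(1/r₁ − 1/r₂).
U₁ − U₂ = (8.99×10⁹ N·m²/C²)(3.44×10⁻⁹ C)(6.78×10⁻⁹ C)(1/0.253 − 1/0.681) = 5.21×10⁻⁷ J.
v = √(2·5.21×10⁻⁷/0.0355) = 5.42×10⁻³ m/s.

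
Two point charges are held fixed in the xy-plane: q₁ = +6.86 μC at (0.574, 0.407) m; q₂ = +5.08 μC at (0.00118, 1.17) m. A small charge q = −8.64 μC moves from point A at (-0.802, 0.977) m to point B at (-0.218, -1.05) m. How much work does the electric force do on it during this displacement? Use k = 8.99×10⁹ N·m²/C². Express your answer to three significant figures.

The work done by the electric force is W_field = −ΔU = −q(V_B − V_A) = q(V_A − V_B).
At A: distances to the source charges are 1.49 m, 0.826 m; V_A = Σ kqᵢ/rᵢ = 9.67×10⁴ V.
At B: distances to the source charges are 1.66 m, 2.23 m; V_B = Σ kqᵢ/rᵢ = 5.77×10⁴ V.
ΔV = V_B − V_A = -3.90×10⁴ V.
W_field = −qΔV = −(-8.64×10⁻⁶ C)(-3.90×10⁴ V) = -0.337 J.

-0.337 J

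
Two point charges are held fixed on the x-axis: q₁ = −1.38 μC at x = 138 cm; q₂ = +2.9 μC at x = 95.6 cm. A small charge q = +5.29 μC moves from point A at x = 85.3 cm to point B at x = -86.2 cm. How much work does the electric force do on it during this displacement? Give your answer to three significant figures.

1.17 J

The work done by the electric force is W_field = −ΔU = −q(V_B − V_A) = q(V_A − V_B).
At A: distances to the source charges are 0.527 m, 0.103 m; V_A = Σ kqᵢ/rᵢ = 2.30×10⁵ V.
At B: distances to the source charges are 2.24 m, 1.82 m; V_B = Σ kqᵢ/rᵢ = 8810 V.
ΔV = V_B − V_A = -2.21×10⁵ V.
W_field = −qΔV = −(5.29×10⁻⁶ C)(-2.21×10⁵ V) = 1.17 J.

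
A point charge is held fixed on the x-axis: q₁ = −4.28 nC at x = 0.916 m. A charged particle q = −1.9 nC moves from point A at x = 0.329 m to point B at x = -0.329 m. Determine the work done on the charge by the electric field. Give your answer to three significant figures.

The work done by the electric force is W_field = −ΔU = −q(V_B − V_A) = q(V_A − V_B).
At A: distance to the source charge is 0.587 m; V_A = kq₁/r = -65.5 V.
At B: distance to the source charge is 1.25 m; V_B = kq₁/r = -30.9 V.
ΔV = V_B − V_A = 34.6 V.
W_field = −qΔV = −(-1.90×10⁻⁹ C)(34.6 V) = 6.58×10⁻⁸ J.

6.58×10⁻⁸ J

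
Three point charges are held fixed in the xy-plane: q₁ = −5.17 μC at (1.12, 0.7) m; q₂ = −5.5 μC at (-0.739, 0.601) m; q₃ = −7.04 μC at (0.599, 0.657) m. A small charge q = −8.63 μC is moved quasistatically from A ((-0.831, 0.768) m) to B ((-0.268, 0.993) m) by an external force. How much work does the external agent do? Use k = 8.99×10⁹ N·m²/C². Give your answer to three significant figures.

-1.26 J

For quasistatic motion the external work equals the change in potential energy: W_ext = qΔV = q(V_B − V_A).
At A: distances to the source charges are 1.95 m, 0.191 m, 1.43 m; V_A = Σ kqᵢ/rᵢ = -3.27×10⁵ V.
At B: distances to the source charges are 1.42 m, 0.613 m, 0.930 m; V_B = Σ kqᵢ/rᵢ = -1.82×10⁵ V.
ΔV = V_B − V_A = 1.46×10⁵ V.
W_ext = qΔV = (-8.63×10⁻⁶ C)(1.46×10⁵ V) = -1.26 J.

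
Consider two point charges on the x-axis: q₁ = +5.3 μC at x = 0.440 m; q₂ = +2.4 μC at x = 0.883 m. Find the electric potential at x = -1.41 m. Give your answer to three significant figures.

3.52×10⁴ V

Electric potential is a scalar, so the contributions from each charge add algebraically: V = Σ kqᵢ/rᵢ.
Distances from the field point to each charge: r₁ = 1.85 m, r₂ = 2.29 m.
V = k[(5.30×10⁻⁶)/(1.85) + (2.40×10⁻⁶)/(2.29)] = 3.52×10⁴ V.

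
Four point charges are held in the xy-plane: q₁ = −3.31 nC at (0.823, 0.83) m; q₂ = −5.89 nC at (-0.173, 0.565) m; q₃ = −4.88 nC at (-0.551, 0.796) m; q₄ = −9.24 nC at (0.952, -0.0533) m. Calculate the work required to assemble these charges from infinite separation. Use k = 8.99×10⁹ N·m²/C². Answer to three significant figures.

1.78×10⁻⁶ J

The assembly work is the sum of pairwise potential energies, U = Σ_{i<j} kqᵢqⱼ/rᵢⱼ.
Pair separations: r₁₂ = 1.03 m, r₁₃ = 1.37 m, r₁₄ = 0.893 m, r₂₃ = 0.443 m, r₂₄ = 1.28 m, r₃₄ = 1.73 m.
Summing all 6 pair terms gives U = 1.78×10⁻⁶ J.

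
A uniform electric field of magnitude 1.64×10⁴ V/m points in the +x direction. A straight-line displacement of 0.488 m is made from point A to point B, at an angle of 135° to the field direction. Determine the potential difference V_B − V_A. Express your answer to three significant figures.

Only the component of displacement along E changes the potential: ΔV = −E·d·cosθ.
ΔV = −(1.64×10⁴ V/m)(0.488 m)cos135° = 5660 V.

5660 V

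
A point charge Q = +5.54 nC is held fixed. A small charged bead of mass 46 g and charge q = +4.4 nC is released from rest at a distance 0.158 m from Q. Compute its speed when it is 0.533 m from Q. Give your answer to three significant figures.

6.51×10⁻³ m/s

Only the electrostatic force acts, so mechanical energy is conserved: ½mv² = U₁ − U₂ = kQq(1/r₁ − 1/r₂).
U₁ − U₂ = (8.99×10⁹ N·m²/C²)(5.54×10⁻⁹ C)(4.40×10⁻⁹ C)(1/0.158 − 1/0.533) = 9.76×10⁻⁷ J.
v = √(2·9.76×10⁻⁷/0.0460) = 6.51×10⁻³ m/s.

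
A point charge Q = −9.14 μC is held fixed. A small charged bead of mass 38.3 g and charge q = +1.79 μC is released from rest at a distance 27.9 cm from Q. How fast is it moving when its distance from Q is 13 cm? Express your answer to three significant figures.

Only the electrostatic force acts, so mechanical energy is conserved: ½mv² = U₁ − U₂ = kQq(1/r₁ − 1/r₂).
U₁ − U₂ = (8.99×10⁹ N·m²/C²)(-9.14×10⁻⁶ C)(1.79×10⁻⁶ C)(1/0.279 − 1/0.130) = 0.604 J.
v = √(2·0.604/0.0383) = 5.62 m/s.

5.62 m/s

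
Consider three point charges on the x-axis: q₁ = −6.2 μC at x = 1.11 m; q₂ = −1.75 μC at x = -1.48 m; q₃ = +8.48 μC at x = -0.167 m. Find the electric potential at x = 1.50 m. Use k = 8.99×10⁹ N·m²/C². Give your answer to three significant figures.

-1.02×10⁵ V

Electric potential is a scalar, so the contributions from each charge add algebraically: V = Σ kqᵢ/rᵢ.
Distances from the field point to each charge: r₁ = 0.390 m, r₂ = 2.98 m, r₃ = 1.67 m.
V = k[(-6.20×10⁻⁶)/(0.390) + (-1.75×10⁻⁶)/(2.98) + (8.48×10⁻⁶)/(1.67)] = -1.02×10⁵ V.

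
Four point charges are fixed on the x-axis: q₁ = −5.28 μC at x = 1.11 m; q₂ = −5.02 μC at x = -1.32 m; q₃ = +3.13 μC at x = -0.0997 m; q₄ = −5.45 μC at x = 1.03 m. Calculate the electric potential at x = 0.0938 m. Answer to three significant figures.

1.45×10⁴ V

The total potential is the scalar sum of each charge's contribution, V = Σ kqᵢ/rᵢ.
Distances from the field point to each charge: r₁ = 1.02 m, r₂ = 1.41 m, r₃ = 0.194 m, r₄ = 0.936 m.
V = k[(-5.28×10⁻⁶)/(1.02) + (-5.02×10⁻⁶)/(1.41) + (3.13×10⁻⁶)/(0.194) + (-5.45×10⁻⁶)/(0.936)] = 1.45×10⁴ V.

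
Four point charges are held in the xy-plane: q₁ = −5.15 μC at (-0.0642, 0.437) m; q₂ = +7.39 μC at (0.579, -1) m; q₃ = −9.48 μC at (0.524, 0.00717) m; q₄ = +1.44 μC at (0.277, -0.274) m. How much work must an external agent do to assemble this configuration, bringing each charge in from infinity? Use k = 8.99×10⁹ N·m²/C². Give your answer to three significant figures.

-0.530 J

The assembly work is the sum of pairwise potential energies, U = Σ_{i<j} kqᵢqⱼ/rᵢⱼ.
Pair separations: r₁₂ = 1.57 m, r₁₃ = 0.729 m, r₁₄ = 0.789 m, r₂₃ = 1.01 m, r₂₄ = 0.786 m, r₃₄ = 0.374 m.
Summing all 6 pair terms gives U = -0.530 J.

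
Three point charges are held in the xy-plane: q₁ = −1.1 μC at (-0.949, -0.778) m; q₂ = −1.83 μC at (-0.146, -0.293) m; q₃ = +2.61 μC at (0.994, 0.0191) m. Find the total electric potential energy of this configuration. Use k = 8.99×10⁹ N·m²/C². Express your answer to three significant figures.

-0.0293 J

The work to assemble the configuration equals its total potential energy, U = Σ kqᵢqⱼ/rᵢⱼ over all pairs.
Pair separations: r₁₂ = 0.938 m, r₁₃ = 2.10 m, r₂₃ = 1.18 m.
U = (0.0193) + (-0.0123) + (-0.0363) = -0.0293 J.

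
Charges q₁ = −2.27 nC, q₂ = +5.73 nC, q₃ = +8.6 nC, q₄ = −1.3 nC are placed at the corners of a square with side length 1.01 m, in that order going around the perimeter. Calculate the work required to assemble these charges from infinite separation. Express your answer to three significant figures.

The assembly work is the sum of pairwise potential energies, U = Σ_{i<j} kqᵢqⱼ/rᵢⱼ.
The four side pairs have separation 1.01 m and the two diagonal pairs 1.43 m.
Summing all 6 pair terms gives U = 7.98×10⁻⁸ J.

7.98×10⁻⁸ J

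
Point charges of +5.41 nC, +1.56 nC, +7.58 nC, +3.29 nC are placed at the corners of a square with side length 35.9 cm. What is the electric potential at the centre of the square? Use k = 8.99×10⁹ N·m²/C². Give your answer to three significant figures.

Electric potential is a scalar, so the contributions from each charge add algebraically: V = Σ kqᵢ/rᵢ.
The distance from each corner to the centre is a√2/2 = 0.254 m.
V = k[(5.41×10⁻⁹)/(0.254) + (1.56×10⁻⁹)/(0.254) + (7.58×10⁻⁹)/(0.254) + (3.29×10⁻⁹)/(0.254)] = 632 V.

632 V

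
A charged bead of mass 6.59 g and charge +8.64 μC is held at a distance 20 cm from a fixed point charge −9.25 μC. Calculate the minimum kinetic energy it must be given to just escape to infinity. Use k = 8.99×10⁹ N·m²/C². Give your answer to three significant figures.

To just escape, total mechanical energy must reach zero at infinity: ½mv²_min + U = 0, so ½mv²_min = −U = |kQq|/r.
|U| = |kQq|/r = (8.99×10⁹ N·m²/C²)(9.25×10⁻⁶)(8.64×10⁻⁶)/(0.200) = 3.59 J.

3.59 J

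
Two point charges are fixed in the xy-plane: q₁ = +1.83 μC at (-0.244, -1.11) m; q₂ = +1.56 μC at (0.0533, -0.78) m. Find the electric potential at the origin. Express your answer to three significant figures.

The total potential is the scalar sum of each charge's contribution, V = Σ kqᵢ/rᵢ.
Distances from the field point to each charge: r₁ = 1.14 m, r₂ = 0.782 m.
V = k[(1.83×10⁻⁶)/(1.14) + (1.56×10⁻⁶)/(0.782)] = 3.24×10⁴ V.

3.24×10⁴ V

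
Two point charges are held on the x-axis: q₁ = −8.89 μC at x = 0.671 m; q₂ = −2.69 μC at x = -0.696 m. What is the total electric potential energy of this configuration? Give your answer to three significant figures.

The work to assemble the configuration equals its total potential energy, U = Σ kqᵢqⱼ/rᵢⱼ over all pairs.
Pair separations: r₁₂ = 1.37 m.
U = (0.157) = 0.157 J.

0.157 J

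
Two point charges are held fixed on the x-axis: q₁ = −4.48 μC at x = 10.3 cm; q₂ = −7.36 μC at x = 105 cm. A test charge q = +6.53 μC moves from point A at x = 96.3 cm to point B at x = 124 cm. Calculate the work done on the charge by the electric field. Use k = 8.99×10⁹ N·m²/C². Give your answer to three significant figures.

-2.77 J

The work done by the electric force is W_field = −ΔU = −q(V_B − V_A) = q(V_A − V_B).
At A: distances to the source charges are 0.860 m, 0.0870 m; V_A = Σ kqᵢ/rᵢ = -8.07×10⁵ V.
At B: distances to the source charges are 1.14 m, 0.190 m; V_B = Σ kqᵢ/rᵢ = -3.84×10⁵ V.
ΔV = V_B − V_A = 4.24×10⁵ V.
W_field = −qΔV = −(6.53×10⁻⁶ C)(4.24×10⁵ V) = -2.77 J.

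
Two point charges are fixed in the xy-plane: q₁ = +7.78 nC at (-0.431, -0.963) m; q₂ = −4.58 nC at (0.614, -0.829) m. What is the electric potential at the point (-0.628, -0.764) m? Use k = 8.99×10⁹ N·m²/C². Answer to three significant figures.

217 V

The total potential is the scalar sum of each charge's contribution, V = Σ kqᵢ/rᵢ.
Distances from the field point to each charge: r₁ = 0.280 m, r₂ = 1.24 m.
V = k[(7.78×10⁻⁹)/(0.280) + (-4.58×10⁻⁹)/(1.24)] = 217 V.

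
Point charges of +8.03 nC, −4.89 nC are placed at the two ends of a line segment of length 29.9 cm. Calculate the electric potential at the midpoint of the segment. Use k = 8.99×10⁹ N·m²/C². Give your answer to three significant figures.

189 V

The total potential is the scalar sum of each charge's contribution, V = Σ kqᵢ/rᵢ.
Each charge is 0.149 m from the midpoint.
V = k[(8.03×10⁻⁹)/(0.149) + (-4.89×10⁻⁹)/(0.149)] = 189 V.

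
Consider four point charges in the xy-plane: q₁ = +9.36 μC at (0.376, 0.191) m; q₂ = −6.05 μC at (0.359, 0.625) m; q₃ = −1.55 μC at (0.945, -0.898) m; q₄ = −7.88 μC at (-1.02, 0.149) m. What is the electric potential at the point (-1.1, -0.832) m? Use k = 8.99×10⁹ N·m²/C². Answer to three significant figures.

-5.83×10⁴ V

The total potential is the scalar sum of each charge's contribution, V = Σ kqᵢ/rᵢ.
Distances from the field point to each charge: r₁ = 1.80 m, r₂ = 2.06 m, r₃ = 2.05 m, r₄ = 0.984 m.
V = k[(9.36×10⁻⁶)/(1.80) + (-6.05×10⁻⁶)/(2.06) + (-1.55×10⁻⁶)/(2.05) + (-7.88×10⁻⁶)/(0.984)] = -5.83×10⁴ V.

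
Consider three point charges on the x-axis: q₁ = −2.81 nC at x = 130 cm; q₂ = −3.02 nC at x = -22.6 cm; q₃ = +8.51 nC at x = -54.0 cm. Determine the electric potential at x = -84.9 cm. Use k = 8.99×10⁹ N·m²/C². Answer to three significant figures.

Electric potential is a scalar, so the contributions from each charge add algebraically: V = Σ kqᵢ/rᵢ.
Distances from the field point to each charge: r₁ = 2.15 m, r₂ = 0.623 m, r₃ = 0.309 m.
V = k[(-2.81×10⁻⁹)/(2.15) + (-3.02×10⁻⁹)/(0.623) + (8.51×10⁻⁹)/(0.309)] = 192 V.

192 V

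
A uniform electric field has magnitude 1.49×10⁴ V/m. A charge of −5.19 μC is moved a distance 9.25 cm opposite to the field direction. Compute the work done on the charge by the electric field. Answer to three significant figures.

The potential change for a displacement 9.25 cm opposite to the field direction is ΔV = +Ed = 1380 V.
W_field = −qΔV = 7.15×10⁻³ J.

7.15×10⁻³ J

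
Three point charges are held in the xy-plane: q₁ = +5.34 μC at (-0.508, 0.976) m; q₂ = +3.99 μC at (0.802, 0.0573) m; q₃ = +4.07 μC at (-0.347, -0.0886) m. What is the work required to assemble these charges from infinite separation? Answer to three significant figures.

The assembly work is the sum of pairwise potential energies, U = Σ_{i<j} kqᵢqⱼ/rᵢⱼ.
Pair separations: r₁₂ = 1.60 m, r₁₃ = 1.08 m, r₂₃ = 1.16 m.
U = (0.120) + (0.181) + (0.126) = 0.427 J.

0.427 J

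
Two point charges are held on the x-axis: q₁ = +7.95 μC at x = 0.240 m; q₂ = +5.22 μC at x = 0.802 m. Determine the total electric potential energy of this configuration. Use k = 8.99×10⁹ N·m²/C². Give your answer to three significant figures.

The work to assemble the configuration equals its total potential energy, U = Σ kqᵢqⱼ/rᵢⱼ over all pairs.
Pair separations: r₁₂ = 0.562 m.
U = (0.664) = 0.664 J.

0.664 J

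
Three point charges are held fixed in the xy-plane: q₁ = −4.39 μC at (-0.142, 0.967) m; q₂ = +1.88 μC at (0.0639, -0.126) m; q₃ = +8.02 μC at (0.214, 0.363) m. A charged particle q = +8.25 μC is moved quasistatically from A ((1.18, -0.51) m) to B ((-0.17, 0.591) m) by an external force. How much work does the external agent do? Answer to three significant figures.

For quasistatic motion the external work equals the change in potential energy: W_ext = qΔV = q(V_B − V_A).
At A: distances to the source charges are 1.98 m, 1.18 m, 1.30 m; V_A = Σ kqᵢ/rᵢ = 4.98×10⁴ V.
At B: distances to the source charges are 0.377 m, 0.754 m, 0.447 m; V_B = Σ kqᵢ/rᵢ = 7.92×10⁴ V.
ΔV = V_B − V_A = 2.94×10⁴ V.
W_ext = qΔV = (8.25×10⁻⁶ C)(2.94×10⁴ V) = 0.243 J.

0.243 J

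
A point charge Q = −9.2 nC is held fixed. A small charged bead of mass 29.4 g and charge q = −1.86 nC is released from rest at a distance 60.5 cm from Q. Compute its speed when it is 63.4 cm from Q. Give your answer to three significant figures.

8.90×10⁻⁴ m/s

Only the electrostatic force acts, so mechanical energy is conserved: ½mv² = U₁ − U₂ = kQq(1/r₁ − 1/r₂).
U₁ − U₂ = (8.99×10⁹ N·m²/C²)(-9.20×10⁻⁹ C)(-1.86×10⁻⁹ C)(1/0.605 − 1/0.634) = 1.16×10⁻⁸ J.
v = √(2·1.16×10⁻⁸/0.0294) = 8.90×10⁻⁴ m/s.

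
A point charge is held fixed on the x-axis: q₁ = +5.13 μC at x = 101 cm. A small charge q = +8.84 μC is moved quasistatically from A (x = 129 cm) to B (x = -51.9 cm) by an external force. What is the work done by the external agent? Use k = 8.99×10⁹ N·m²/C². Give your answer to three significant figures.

-1.19 J

For quasistatic motion the external work equals the change in potential energy: W_ext = qΔV = q(V_B − V_A).
At A: distance to the source charge is 0.280 m; V_A = kq₁/r = 1.65×10⁵ V.
At B: distance to the source charge is 1.53 m; V_B = kq₁/r = 3.02×10⁴ V.
ΔV = V_B − V_A = -1.35×10⁵ V.
W_ext = qΔV = (8.84×10⁻⁶ C)(-1.35×10⁵ V) = -1.19 J.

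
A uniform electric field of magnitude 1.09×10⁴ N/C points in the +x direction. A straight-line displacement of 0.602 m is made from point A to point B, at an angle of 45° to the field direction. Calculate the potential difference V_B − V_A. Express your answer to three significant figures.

Only the component of displacement along E changes the potential: ΔV = −E·d·cosθ.
ΔV = −(1.09×10⁴ V/m)(0.602 m)cos45° = -4640 V.

-4640 V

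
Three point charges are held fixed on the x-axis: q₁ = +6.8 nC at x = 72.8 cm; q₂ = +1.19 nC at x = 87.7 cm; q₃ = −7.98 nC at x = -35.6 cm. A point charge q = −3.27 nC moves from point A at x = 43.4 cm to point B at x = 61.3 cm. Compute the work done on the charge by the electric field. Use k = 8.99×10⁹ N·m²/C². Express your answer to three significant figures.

The work done by the electric force is W_field = −ΔU = −q(V_B − V_A) = q(V_A − V_B).
At A: distances to the source charges are 0.294 m, 0.443 m, 0.790 m; V_A = Σ kqᵢ/rᵢ = 141 V.
At B: distances to the source charges are 0.115 m, 0.264 m, 0.969 m; V_B = Σ kqᵢ/rᵢ = 498 V.
ΔV = V_B − V_A = 357 V.
W_field = −qΔV = −(-3.27×10⁻⁹ C)(357 V) = 1.17×10⁻⁶ J.

1.17×10⁻⁶ J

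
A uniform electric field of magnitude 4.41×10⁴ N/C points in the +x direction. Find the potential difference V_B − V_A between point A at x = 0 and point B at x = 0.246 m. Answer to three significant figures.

-1.08×10⁴ V

In a uniform field, potential decreases in the direction of E: V_B − V_A = −E·Δx.
V_B − V_A = −(4.41×10⁴ V/m)(0.246 m) = -1.08×10⁴ V.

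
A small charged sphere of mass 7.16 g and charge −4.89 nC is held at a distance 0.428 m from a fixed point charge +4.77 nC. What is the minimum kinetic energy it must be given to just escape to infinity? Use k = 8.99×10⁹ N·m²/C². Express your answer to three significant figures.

To just escape, total mechanical energy must reach zero at infinity: ½mv²_min + U = 0, so ½mv²_min = −U = |kQq|/r.
|U| = |kQq|/r = (8.99×10⁹ N·m²/C²)(4.77×10⁻⁹)(4.89×10⁻⁹)/(0.428) = 4.90×10⁻⁷ J.

4.90×10⁻⁷ J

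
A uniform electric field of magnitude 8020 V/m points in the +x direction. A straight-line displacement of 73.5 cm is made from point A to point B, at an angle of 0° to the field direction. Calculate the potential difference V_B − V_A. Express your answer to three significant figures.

-5890 V

Only the component of displacement along E changes the potential: ΔV = −E·d·cosθ.
ΔV = −(8020 V/m)(0.735 m)cos0° = -5890 V.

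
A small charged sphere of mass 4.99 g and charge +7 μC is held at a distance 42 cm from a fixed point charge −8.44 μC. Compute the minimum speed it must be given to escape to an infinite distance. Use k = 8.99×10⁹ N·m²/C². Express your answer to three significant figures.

To just escape, total mechanical energy must reach zero at infinity: ½mv²_min + U = 0, so ½mv²_min = −U = |kQq|/r.
|U| = |kQq|/r = (8.99×10⁹ N·m²/C²)(8.44×10⁻⁶)(7.00×10⁻⁶)/(0.420) = 1.26 J.
v_min = √(2|U|/m) = √(2·1.26/4.99×10⁻³) = 22.5 m/s.

22.5 m/s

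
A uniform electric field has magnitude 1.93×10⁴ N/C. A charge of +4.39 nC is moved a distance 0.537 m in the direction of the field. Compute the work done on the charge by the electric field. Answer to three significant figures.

The potential change for a displacement 0.537 m in the direction of the field is ΔV = −Ed = -1.04×10⁴ V.
W_field = −qΔV = 4.55×10⁻⁵ J.

4.55×10⁻⁵ J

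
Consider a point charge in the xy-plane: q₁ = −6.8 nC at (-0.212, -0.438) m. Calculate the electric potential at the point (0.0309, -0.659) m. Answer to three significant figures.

-186 V

Electric potential is a scalar, so the contributions from each charge add algebraically: V = Σ kqᵢ/rᵢ.
Distances from the field point to each charge: r₁ = 0.328 m.
V = k[(-6.80×10⁻⁹)/(0.328)] = -186 V.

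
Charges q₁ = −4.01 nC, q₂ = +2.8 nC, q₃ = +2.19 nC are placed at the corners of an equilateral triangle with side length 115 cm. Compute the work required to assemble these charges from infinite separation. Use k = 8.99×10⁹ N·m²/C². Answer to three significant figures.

The assembly work is the sum of pairwise potential energies, U = Σ_{i<j} kqᵢqⱼ/rᵢⱼ.
All three pair separations equal the side length, 1.15 m.
U = (-8.78×10⁻⁸) + (-6.87×10⁻⁸) + (4.79×10⁻⁸) = -1.08×10⁻⁷ J.

-1.08×10⁻⁷ J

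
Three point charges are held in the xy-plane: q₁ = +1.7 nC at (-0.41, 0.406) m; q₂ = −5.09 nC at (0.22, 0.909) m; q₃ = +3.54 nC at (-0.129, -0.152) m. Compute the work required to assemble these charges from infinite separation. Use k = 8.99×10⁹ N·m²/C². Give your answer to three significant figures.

The work to assemble the configuration equals its total potential energy, U = Σ kqᵢqⱼ/rᵢⱼ over all pairs.
Pair separations: r₁₂ = 0.806 m, r₁₃ = 0.625 m, r₂₃ = 1.12 m.
U = (-9.65×10⁻⁸) + (8.66×10⁻⁸) + (-1.45×10⁻⁷) = -1.55×10⁻⁷ J.

-1.55×10⁻⁷ J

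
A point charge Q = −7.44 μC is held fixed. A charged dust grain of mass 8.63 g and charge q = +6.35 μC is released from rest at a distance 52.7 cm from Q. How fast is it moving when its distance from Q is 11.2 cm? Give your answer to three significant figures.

26.3 m/s

Only the electrostatic force acts, so mechanical energy is conserved: ½mv² = U₁ − U₂ = kQq(1/r₁ − 1/r₂).
U₁ − U₂ = (8.99×10⁹ N·m²/C²)(-7.44×10⁻⁶ C)(6.35×10⁻⁶ C)(1/0.527 − 1/0.112) = 2.99 J.
v = √(2·2.99/8.63×10⁻³) = 26.3 m/s.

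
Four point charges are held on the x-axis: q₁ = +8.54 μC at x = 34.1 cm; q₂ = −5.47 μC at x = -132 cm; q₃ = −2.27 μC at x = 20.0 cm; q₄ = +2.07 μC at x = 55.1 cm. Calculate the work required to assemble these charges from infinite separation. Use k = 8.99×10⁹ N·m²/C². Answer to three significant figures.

The work to assemble the configuration equals its total potential energy, U = Σ kqᵢqⱼ/rᵢⱼ over all pairs.
Pair separations: r₁₂ = 1.66 m, r₁₃ = 0.141 m, r₁₄ = 0.210 m, r₂₃ = 1.52 m, r₂₄ = 1.87 m, r₃₄ = 0.351 m.
Summing all 6 pair terms gives U = -0.833 J.

-0.833 J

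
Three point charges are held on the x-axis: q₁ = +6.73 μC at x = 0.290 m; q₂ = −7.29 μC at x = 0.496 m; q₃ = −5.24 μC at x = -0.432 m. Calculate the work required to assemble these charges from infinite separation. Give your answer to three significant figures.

-2.21 J

The assembly work is the sum of pairwise potential energies, U = Σ_{i<j} kqᵢqⱼ/rᵢⱼ.
Pair separations: r₁₂ = 0.206 m, r₁₃ = 0.722 m, r₂₃ = 0.928 m.
U = (-2.14) + (-0.439) + (0.370) = -2.21 J.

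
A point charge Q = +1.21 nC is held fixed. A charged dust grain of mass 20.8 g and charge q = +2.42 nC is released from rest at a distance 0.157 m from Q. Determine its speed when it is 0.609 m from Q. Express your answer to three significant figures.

3.46×10⁻³ m/s

Only the electrostatic force acts, so mechanical energy is conserved: ½mv² = U₁ − U₂ = kQq(1/r₁ − 1/r₂).
U₁ − U₂ = (8.99×10⁹ N·m²/C²)(1.21×10⁻⁹ C)(2.42×10⁻⁹ C)(1/0.157 − 1/0.609) = 1.24×10⁻⁷ J.
v = √(2·1.24×10⁻⁷/0.0208) = 3.46×10⁻³ m/s.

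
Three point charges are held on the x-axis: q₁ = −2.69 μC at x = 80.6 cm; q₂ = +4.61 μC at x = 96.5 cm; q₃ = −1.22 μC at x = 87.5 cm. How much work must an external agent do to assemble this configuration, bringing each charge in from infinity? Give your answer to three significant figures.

-0.835 J

The assembly work is the sum of pairwise potential energies, U = Σ_{i<j} kqᵢqⱼ/rᵢⱼ.
Pair separations: r₁₂ = 0.159 m, r₁₃ = 0.0690 m, r₂₃ = 0.0900 m.
U = (-0.701) + (0.428) + (-0.562) = -0.835 J.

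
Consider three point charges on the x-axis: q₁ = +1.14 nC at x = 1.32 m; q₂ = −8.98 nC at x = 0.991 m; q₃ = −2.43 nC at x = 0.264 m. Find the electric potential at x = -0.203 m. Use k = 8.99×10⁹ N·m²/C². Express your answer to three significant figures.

-108 V

The total potential is the scalar sum of each charge's contribution, V = Σ kqᵢ/rᵢ.
Distances from the field point to each charge: r₁ = 1.52 m, r₂ = 1.19 m, r₃ = 0.467 m.
V = k[(1.14×10⁻⁹)/(1.52) + (-8.98×10⁻⁹)/(1.19) + (-2.43×10⁻⁹)/(0.467)] = -108 V.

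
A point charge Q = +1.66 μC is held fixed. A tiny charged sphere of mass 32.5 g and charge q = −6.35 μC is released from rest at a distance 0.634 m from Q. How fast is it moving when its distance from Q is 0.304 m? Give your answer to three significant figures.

Only the electrostatic force acts, so mechanical energy is conserved: ½mv² = U₁ − U₂ = kQq(1/r₁ − 1/r₂).
U₁ − U₂ = (8.99×10⁹ N·m²/C²)(1.66×10⁻⁶ C)(-6.35×10⁻⁶ C)(1/0.634 − 1/0.304) = 0.162 J.
v = √(2·0.162/0.0325) = 3.16 m/s.

3.16 m/s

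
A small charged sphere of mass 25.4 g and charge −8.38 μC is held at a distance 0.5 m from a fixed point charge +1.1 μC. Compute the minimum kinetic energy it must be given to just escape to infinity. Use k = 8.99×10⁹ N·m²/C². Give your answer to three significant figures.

0.166 J

To just escape, total mechanical energy must reach zero at infinity: ½mv²_min + U = 0, so ½mv²_min = −U = |kQq|/r.
|U| = |kQq|/r = (8.99×10⁹ N·m²/C²)(1.10×10⁻⁶)(8.38×10⁻⁶)/(0.500) = 0.166 J.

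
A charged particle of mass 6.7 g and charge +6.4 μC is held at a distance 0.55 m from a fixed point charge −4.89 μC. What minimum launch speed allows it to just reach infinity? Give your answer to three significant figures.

To just escape, total mechanical energy must reach zero at infinity: ½mv²_min + U = 0, so ½mv²_min = −U = |kQq|/r.
|U| = |kQq|/r = (8.99×10⁹ N·m²/C²)(4.89×10⁻⁶)(6.40×10⁻⁶)/(0.550) = 0.512 J.
v_min = √(2|U|/m) = √(2·0.512/6.70×10⁻³) = 12.4 m/s.

12.4 m/s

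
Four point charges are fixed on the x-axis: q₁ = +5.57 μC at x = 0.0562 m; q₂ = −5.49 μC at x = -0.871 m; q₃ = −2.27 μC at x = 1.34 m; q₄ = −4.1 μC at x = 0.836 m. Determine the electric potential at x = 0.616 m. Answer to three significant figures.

-1.39×10⁵ V

Electric potential is a scalar, so the contributions from each charge add algebraically: V = Σ kqᵢ/rᵢ.
Distances from the field point to each charge: r₁ = 0.560 m, r₂ = 1.49 m, r₃ = 0.724 m, r₄ = 0.220 m.
V = k[(5.57×10⁻⁶)/(0.560) + (-5.49×10⁻⁶)/(1.49) + (-2.27×10⁻⁶)/(0.724) + (-4.10×10⁻⁶)/(0.220)] = -1.39×10⁵ V.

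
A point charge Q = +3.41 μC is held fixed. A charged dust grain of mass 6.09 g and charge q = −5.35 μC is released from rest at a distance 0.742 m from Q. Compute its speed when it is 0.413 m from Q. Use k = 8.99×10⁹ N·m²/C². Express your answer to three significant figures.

7.60 m/s

Only the electrostatic force acts, so mechanical energy is conserved: ½mv² = U₁ − U₂ = kQq(1/r₁ − 1/r₂).
U₁ − U₂ = (8.99×10⁹ N·m²/C²)(3.41×10⁻⁶ C)(-5.35×10⁻⁶ C)(1/0.742 − 1/0.413) = 0.176 J.
v = √(2·0.176/6.09×10⁻³) = 7.60 m/s.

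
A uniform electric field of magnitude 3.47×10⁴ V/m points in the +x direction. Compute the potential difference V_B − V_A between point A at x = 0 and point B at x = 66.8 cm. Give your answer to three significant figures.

-2.32×10⁴ V

In a uniform field, potential decreases in the direction of E: V_B − V_A = −E·Δx.
V_B − V_A = −(3.47×10⁴ V/m)(0.668 m) = -2.32×10⁴ V.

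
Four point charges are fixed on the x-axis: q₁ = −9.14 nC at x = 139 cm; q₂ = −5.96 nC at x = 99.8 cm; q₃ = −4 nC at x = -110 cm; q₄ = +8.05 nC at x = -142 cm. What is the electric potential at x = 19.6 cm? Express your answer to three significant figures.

The total potential is the scalar sum of each charge's contribution, V = Σ kqᵢ/rᵢ.
Distances from the field point to each charge: r₁ = 1.19 m, r₂ = 0.802 m, r₃ = 1.30 m, r₄ = 1.62 m.
V = k[(-9.14×10⁻⁹)/(1.19) + (-5.96×10⁻⁹)/(0.802) + (-4.00×10⁻⁹)/(1.30) + (8.05×10⁻⁹)/(1.62)] = -119 V.

-119 V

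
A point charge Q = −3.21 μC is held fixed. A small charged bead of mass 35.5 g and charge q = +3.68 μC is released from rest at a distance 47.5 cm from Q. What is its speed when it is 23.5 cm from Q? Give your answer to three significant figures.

3.59 m/s

Only the electrostatic force acts, so mechanical energy is conserved: ½mv² = U₁ − U₂ = kQq(1/r₁ − 1/r₂).
U₁ − U₂ = (8.99×10⁹ N·m²/C²)(-3.21×10⁻⁶ C)(3.68×10⁻⁶ C)(1/0.475 − 1/0.235) = 0.228 J.
v = √(2·0.228/0.0355) = 3.59 m/s.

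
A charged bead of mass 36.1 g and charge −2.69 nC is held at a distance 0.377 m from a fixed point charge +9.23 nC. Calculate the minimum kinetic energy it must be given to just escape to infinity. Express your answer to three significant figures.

To just escape, total mechanical energy must reach zero at infinity: ½mv²_min + U = 0, so ½mv²_min = −U = |kQq|/r.
|U| = |kQq|/r = (8.99×10⁹ N·m²/C²)(9.23×10⁻⁹)(2.69×10⁻⁹)/(0.377) = 5.92×10⁻⁷ J.

5.92×10⁻⁷ J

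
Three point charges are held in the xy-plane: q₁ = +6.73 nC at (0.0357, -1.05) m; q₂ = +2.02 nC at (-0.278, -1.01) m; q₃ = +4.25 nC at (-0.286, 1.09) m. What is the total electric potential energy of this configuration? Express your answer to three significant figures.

The assembly work is the sum of pairwise potential energies, U = Σ_{i<j} kqᵢqⱼ/rᵢⱼ.
Pair separations: r₁₂ = 0.316 m, r₁₃ = 2.16 m, r₂₃ = 2.10 m.
U = (3.86×10⁻⁷) + (1.19×10⁻⁷) + (3.68×10⁻⁸) = 5.42×10⁻⁷ J.

5.42×10⁻⁷ J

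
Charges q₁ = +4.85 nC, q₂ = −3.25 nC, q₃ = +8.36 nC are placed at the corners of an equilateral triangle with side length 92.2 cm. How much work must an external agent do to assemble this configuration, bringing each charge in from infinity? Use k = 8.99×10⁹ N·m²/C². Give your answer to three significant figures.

-2.33×10⁻⁸ J

The work to assemble the configuration equals its total potential energy, U = Σ kqᵢqⱼ/rᵢⱼ over all pairs.
All three pair separations equal the side length, 0.922 m.
U = (-1.54×10⁻⁷) + (3.95×10⁻⁷) + (-2.65×10⁻⁷) = -2.33×10⁻⁸ J.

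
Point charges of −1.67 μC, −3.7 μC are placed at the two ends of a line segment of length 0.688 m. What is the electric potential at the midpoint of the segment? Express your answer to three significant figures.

Electric potential is a scalar, so the contributions from each charge add algebraically: V = Σ kqᵢ/rᵢ.
Each charge is 0.344 m from the midpoint.
V = k[(-1.67×10⁻⁶)/(0.344) + (-3.70×10⁻⁶)/(0.344)] = -1.40×10⁵ V.

-1.40×10⁵ V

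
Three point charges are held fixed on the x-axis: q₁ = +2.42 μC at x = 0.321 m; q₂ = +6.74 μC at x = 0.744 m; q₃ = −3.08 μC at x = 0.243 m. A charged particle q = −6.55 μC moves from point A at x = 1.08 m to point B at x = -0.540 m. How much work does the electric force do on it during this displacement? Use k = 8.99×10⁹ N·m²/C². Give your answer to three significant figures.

The work done by the electric force is W_field = −ΔU = −q(V_B − V_A) = q(V_A − V_B).
At A: distances to the source charges are 0.759 m, 0.336 m, 0.837 m; V_A = Σ kqᵢ/rᵢ = 1.76×10⁵ V.
At B: distances to the source charges are 0.861 m, 1.28 m, 0.783 m; V_B = Σ kqᵢ/rᵢ = 3.71×10⁴ V.
ΔV = V_B − V_A = -1.39×10⁵ V.
W_field = −qΔV = −(-6.55×10⁻⁶ C)(-1.39×10⁵ V) = -0.909 J.

-0.909 J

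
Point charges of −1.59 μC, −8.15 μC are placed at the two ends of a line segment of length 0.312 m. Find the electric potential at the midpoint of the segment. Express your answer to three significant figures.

-5.61×10⁵ V

Electric potential is a scalar, so the contributions from each charge add algebraically: V = Σ kqᵢ/rᵢ.
Each charge is 0.156 m from the midpoint.
V = k[(-1.59×10⁻⁶)/(0.156) + (-8.15×10⁻⁶)/(0.156)] = -5.61×10⁵ V.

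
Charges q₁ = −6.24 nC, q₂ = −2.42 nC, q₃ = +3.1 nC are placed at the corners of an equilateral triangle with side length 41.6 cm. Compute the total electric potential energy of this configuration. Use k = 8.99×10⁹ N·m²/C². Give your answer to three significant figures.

-2.54×10⁻⁷ J

The assembly work is the sum of pairwise potential energies, U = Σ_{i<j} kqᵢqⱼ/rᵢⱼ.
All three pair separations equal the side length, 0.416 m.
U = (3.26×10⁻⁷) + (-4.18×10⁻⁷) + (-1.62×10⁻⁷) = -2.54×10⁻⁷ J.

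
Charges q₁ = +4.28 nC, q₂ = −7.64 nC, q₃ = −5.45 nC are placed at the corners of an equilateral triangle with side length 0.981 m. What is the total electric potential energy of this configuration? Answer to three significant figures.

-1.32×10⁻⁷ J

The work to assemble the configuration equals its total potential energy, U = Σ kqᵢqⱼ/rᵢⱼ over all pairs.
All three pair separations equal the side length, 0.981 m.
U = (-3.00×10⁻⁷) + (-2.14×10⁻⁷) + (3.82×10⁻⁷) = -1.32×10⁻⁷ J.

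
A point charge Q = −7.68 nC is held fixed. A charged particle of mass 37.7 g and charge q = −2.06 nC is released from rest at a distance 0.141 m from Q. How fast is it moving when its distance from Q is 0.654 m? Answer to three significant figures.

6.48×10⁻³ m/s

Only the electrostatic force acts, so mechanical energy is conserved: ½mv² = U₁ − U₂ = kQq(1/r₁ − 1/r₂).
U₁ − U₂ = (8.99×10⁹ N·m²/C²)(-7.68×10⁻⁹ C)(-2.06×10⁻⁹ C)(1/0.141 − 1/0.654) = 7.91×10⁻⁷ J.
v = √(2·7.91×10⁻⁷/0.0377) = 6.48×10⁻³ m/s.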